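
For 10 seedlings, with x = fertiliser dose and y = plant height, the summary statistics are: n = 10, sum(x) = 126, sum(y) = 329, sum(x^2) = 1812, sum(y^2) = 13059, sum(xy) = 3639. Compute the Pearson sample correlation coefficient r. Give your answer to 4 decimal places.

Numerator: nΣxy − (Σx)(Σy) = 10·3639 − (126)(329) = -5064
Denominator: √[(nΣx²−(Σx)²)(nΣy²−(Σy)²)]
  nΣx²−(Σx)² = 10·1812 − 15876 = 2244;  nΣy²−(Σy)² = 10·13059 − 108241 = 22349
  √(2244·22349) = √50151156 = 7081.7481
r = -5064 / 7081.7481 = -0.7151

-0.7151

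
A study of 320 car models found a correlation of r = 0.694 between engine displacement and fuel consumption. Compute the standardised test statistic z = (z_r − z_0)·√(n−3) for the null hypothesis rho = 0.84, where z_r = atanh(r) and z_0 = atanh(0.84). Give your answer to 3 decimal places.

Fisher z: atanh(0.694) = 0.855631, atanh(0.84) = 1.221174
z = (z_r − z_0)·√(n−3) = (0.855631 − 1.221174)·√317 = -0.365543 · 17.804494 = -6.508

-6.508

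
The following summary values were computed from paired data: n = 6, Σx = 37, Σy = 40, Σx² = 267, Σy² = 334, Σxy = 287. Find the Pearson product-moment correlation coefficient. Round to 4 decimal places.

0.7888

S_xy = nΣxy − ΣxΣy = 6·287 − 37·40 = 1722 − 1480 = 242
S_xx = nΣx² − (Σx)² = 6·267 − 37² = 1602 − 1369 = 233
S_yy = nΣy² − (Σy)² = 6·334 − 40² = 2004 − 1600 = 404
r = S_xy / √(S_xx·S_yy) = 242 / √(233·404) = 242 / √94132 = 242 / 306.8094 = 0.7888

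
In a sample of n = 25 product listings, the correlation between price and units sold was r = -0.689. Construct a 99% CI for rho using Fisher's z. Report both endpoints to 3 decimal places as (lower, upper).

(-0.884, -0.288)

z_r = atanh(-0.689) = -0.846050;  SE = 1/√(n−3) = 1/√22 = 0.213201
z-limits: -0.846050 ± 2.576·0.213201 = -0.846050 ± 0.549206 = [-1.395256, -0.296844]
ρ-limits: (tanh -1.395256, tanh -0.296844) = (-0.884, -0.288)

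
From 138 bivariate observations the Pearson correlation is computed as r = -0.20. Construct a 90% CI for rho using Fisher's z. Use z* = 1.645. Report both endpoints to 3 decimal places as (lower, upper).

z_r = atanh(-0.20) = -0.202733;  SE = 1/√(n−3) = 1/√135 = 0.086066
z-limits: -0.202733 ± 1.645·0.086066 = -0.202733 ± 0.141579 = [-0.344312, -0.061154]
ρ-limits: (tanh -0.344312, tanh -0.061154) = (-0.331, -0.061)

(-0.331, -0.061)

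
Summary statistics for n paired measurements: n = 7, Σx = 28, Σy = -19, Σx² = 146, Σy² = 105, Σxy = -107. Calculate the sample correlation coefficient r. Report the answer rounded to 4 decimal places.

-0.7273

S_xy = nΣxy − ΣxΣy = 7·(-107) − 28·(-19) = -749 − (-532) = -217
S_xx = nΣx² − (Σx)² = 7·146 − 28² = 1022 − 784 = 238
S_yy = nΣy² − (Σy)² = 7·105 − (-19)² = 735 − 361 = 374
r = S_xy / √(S_xx·S_yy) = -217 / √(238·374) = -217 / √89012 = -217 / 298.3488 = -0.7273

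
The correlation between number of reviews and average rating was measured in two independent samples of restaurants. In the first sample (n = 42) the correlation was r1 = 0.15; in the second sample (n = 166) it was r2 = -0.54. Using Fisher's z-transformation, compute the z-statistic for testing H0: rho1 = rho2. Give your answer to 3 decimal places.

4.237

Fisher z-transforms: z1 = atanh(0.15) = 0.151140, z2 = atanh(-0.54) = -0.604156; difference d = 0.755296
Var(d) = 1/39 + 1/163 = 0.0256410 + 0.0061350 = 0.0317760
z = d/√Var(d) = 0.755296 / √0.0317760 = 0.755296 / 0.178258 = 4.237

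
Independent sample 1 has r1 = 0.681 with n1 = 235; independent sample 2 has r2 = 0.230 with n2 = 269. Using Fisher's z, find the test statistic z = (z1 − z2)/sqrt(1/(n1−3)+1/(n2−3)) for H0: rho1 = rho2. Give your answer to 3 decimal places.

6.643

z1 = atanh(0.681) = 0.830977,  z2 = atanh(0.230) = 0.234189
SE = √(1/(n1−3) + 1/(n2−3)) = √(1/232 + 1/266) = √(0.0043103 + 0.0037594) = √0.0080697 = 0.089832
z = (z1 − z2)/SE = (0.830977 − 0.234189) / 0.089832 = 0.596788 / 0.089832 = 6.643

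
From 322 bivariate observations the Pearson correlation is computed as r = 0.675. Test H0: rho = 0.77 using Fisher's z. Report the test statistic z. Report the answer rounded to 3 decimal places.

-3.580

z_r = atanh(0.675) = 0.819872,  z_0 = atanh(0.77) = 1.020328
SE = 1/√(n−3) = 1/√319 = 0.055989
z = (z_r − z_0)/SE = (0.819872 − 1.020328) / 0.055989 = -0.200456 / 0.055989 = -3.580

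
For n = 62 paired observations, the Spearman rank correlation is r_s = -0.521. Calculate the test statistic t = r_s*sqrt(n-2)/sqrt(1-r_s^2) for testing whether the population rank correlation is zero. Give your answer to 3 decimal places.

1 − r_s² = 1 − 0.271441 = 0.728559;  √(1−r_s²) = 0.853557
√(n−2) = √60 = 7.745967
t = r_s·√(n−2)/√(1−r_s²) = -0.521 · 7.745967 / 0.853557 = -4.728

-4.728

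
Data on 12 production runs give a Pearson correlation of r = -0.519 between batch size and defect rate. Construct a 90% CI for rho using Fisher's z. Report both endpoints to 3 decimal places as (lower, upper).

(-0.809, -0.027)

z_r = atanh(-0.519) = -0.574970;  SE = 1/√(n−3) = 1/√9 = 0.333333
z-limits: -0.574970 ± 1.645·0.333333 = -0.574970 ± 0.548333 = [-1.123303, -0.026637]
ρ-limits: (tanh -1.123303, tanh -0.026637) = (-0.809, -0.027)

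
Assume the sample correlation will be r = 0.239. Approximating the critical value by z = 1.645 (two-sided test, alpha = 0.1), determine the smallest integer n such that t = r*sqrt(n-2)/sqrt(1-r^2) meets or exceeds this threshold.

47

r√(n−2)/√(1−r²) ≥ 1.645  ⇔  n−2 ≥ (1.645)²·(1−r²)/r²
(1−r²)/r² = (1−0.057121)/0.057121 = 16.5067
n ≥ 2 + 2.706025·16.5067 = 2 + 44.6675 = 46.6675
⌈46.6675⌉ = 47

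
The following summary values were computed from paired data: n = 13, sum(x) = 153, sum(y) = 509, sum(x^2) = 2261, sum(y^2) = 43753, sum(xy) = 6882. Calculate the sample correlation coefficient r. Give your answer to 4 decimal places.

0.2692

Numerator: nΣxy − (Σx)(Σy) = 13·6882 − (153)(509) = 11589
Denominator: √[(nΣx²−(Σx)²)(nΣy²−(Σy)²)]
  nΣx²−(Σx)² = 13·2261 − 23409 = 5984;  nΣy²−(Σy)² = 13·43753 − 259081 = 309708
  √(5984·309708) = √1853292672 = 43049.8859
r = 11589 / 43049.8859 = 0.2692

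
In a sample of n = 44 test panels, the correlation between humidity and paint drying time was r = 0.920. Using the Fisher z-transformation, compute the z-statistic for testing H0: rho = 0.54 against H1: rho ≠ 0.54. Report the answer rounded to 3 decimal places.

Fisher z: atanh(0.920) = 1.589027, atanh(0.54) = 0.604156
z = (z_r − z_0)·√(n−3) = (1.589027 − 0.604156)·√41 = 0.984871 · 6.403124 = 6.306

6.306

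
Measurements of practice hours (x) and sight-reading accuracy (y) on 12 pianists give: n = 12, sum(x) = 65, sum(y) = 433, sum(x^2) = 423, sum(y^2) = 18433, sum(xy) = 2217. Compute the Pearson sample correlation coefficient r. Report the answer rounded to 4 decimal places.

S_xy = nΣxy − ΣxΣy = 12·2217 − 65·433 = 26604 − 28145 = -1541
S_xx = nΣx² − (Σx)² = 12·423 − 65² = 5076 − 4225 = 851
S_yy = nΣy² − (Σy)² = 12·18433 − 433² = 221196 − 187489 = 33707
r = S_xy / √(S_xx·S_yy) = -1541 / √(851·33707) = -1541 / √28684657 = -1541 / 5355.8059 = -0.2877

-0.2877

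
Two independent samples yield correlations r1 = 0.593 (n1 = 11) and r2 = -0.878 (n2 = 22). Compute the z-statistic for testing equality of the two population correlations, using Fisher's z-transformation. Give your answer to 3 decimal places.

4.862

Fisher z-transforms: z1 = atanh(0.593) = 0.682281, z2 = atanh(-0.878) = -1.366971; difference d = 2.049252
Var(d) = 1/8 + 1/19 = 0.1250000 + 0.0526316 = 0.1776316
z = d/√Var(d) = 2.049252 / √0.1776316 = 2.049252 / 0.421464 = 4.862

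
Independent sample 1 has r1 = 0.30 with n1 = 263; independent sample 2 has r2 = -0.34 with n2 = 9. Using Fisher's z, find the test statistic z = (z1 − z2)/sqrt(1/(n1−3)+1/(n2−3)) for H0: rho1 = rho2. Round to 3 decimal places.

z1 = atanh(0.30) = 0.309520,  z2 = atanh(-0.34) = -0.354093
SE = √(1/(n1−3) + 1/(n2−3)) = √(1/260 + 1/6) = √(0.0038462 + 0.1666667) = √0.1705129 = 0.412932
z = (z1 − z2)/SE = (0.309520 − (-0.354093)) / 0.412932 = 0.663613 / 0.412932 = 1.607

1.607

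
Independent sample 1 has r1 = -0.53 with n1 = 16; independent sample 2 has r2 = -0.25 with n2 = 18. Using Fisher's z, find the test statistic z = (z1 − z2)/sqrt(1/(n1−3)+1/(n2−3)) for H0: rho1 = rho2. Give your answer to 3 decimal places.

-0.883

z1 = atanh(-0.53) = -0.590145,  z2 = atanh(-0.25) = -0.255413
SE = √(1/(n1−3) + 1/(n2−3)) = √(1/13 + 1/15) = √(0.0769231 + 0.0666667) = √0.1435898 = 0.378932
z = (z1 − z2)/SE = (-0.590145 − (-0.255413)) / 0.378932 = -0.334732 / 0.378932 = -0.883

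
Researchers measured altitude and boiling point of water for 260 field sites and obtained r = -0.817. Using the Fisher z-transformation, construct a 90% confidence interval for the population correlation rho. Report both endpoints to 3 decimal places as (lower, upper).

Fisher z: z_r = atanh(r) = ½·ln((1+(-0.817))/(1−(-0.817))) = -1.147728
SE(z) = 1/√(n−3) = 1/√257 = 0.062378
90% ⇒ z* = 1.645; margin = 1.645·0.062378 = 0.102612
CI on z-scale: (-1.250340, -1.045116)
Back-transform: tanh(-1.250340) = -0.848379, tanh(-1.045116) = -0.779900

(-0.848, -0.780)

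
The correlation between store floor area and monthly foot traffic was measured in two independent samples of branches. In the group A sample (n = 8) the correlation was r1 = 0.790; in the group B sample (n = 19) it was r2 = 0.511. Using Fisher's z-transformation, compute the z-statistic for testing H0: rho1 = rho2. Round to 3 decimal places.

Fisher z-transforms: z1 = atanh(0.790) = 1.071432, z2 = atanh(0.511) = 0.564082; difference d = 0.507350
Var(d) = 1/5 + 1/16 = 0.2000000 + 0.0625000 = 0.2625000
z = d/√Var(d) = 0.507350 / √0.2625000 = 0.507350 / 0.512348 = 0.990

0.990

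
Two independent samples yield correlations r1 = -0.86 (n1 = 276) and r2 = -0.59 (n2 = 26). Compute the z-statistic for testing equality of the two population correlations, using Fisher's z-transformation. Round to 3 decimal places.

-2.836

Fisher z-transforms: z1 = atanh(-0.86) = -1.293345, z2 = atanh(-0.59) = -0.677666; difference d = -0.615679
Var(d) = 1/273 + 1/23 = 0.0036630 + 0.0434783 = 0.0471413
z = d/√Var(d) = -0.615679 / √0.0471413 = -0.615679 / 0.217120 = -2.836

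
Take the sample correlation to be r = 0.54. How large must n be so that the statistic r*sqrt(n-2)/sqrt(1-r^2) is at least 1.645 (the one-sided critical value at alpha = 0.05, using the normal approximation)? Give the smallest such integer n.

r√(n−2)/√(1−r²) ≥ 1.645  ⇔  n−2 ≥ (1.645)²·(1−r²)/r²
(1−r²)/r² = (1−0.2916)/0.2916 = 2.4294
n ≥ 2 + 2.706025·2.4294 = 2 + 6.5740 = 8.5740
⌈8.5740⌉ = 9

9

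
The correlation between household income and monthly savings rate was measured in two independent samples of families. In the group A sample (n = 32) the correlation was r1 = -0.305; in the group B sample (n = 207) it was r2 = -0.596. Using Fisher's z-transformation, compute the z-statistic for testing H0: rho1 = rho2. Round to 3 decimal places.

1.874

Fisher z-transforms: z1 = atanh(-0.305) = -0.315023, z2 = atanh(-0.596) = -0.686920; difference d = 0.371897
Var(d) = 1/29 + 1/204 = 0.0344828 + 0.0049020 = 0.0393848
z = d/√Var(d) = 0.371897 / √0.0393848 = 0.371897 / 0.198456 = 1.874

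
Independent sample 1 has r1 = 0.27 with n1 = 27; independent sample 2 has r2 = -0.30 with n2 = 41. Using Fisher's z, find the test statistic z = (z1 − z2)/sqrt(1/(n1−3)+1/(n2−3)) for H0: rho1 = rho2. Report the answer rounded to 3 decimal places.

Fisher z-transforms: z1 = atanh(0.27) = 0.276864, z2 = atanh(-0.30) = -0.309520; difference d = 0.586384
Var(d) = 1/24 + 1/38 = 0.0416667 + 0.0263158 = 0.0679825
z = d/√Var(d) = 0.586384 / √0.0679825 = 0.586384 / 0.260735 = 2.249

2.249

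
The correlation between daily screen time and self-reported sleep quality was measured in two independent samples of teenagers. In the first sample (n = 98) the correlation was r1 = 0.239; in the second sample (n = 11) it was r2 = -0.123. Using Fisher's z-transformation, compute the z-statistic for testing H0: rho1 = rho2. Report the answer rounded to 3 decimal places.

0.998

Fisher z-transforms: z1 = atanh(0.239) = 0.243713, z2 = atanh(-0.123) = -0.123626; difference d = 0.367339
Var(d) = 1/95 + 1/8 = 0.0105263 + 0.1250000 = 0.1355263
z = d/√Var(d) = 0.367339 / √0.1355263 = 0.367339 / 0.368139 = 0.998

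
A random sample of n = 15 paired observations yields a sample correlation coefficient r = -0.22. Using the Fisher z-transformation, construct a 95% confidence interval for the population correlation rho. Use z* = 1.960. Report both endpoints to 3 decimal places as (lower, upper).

z_r = atanh(-0.22) = -0.223656;  SE = 1/√(n−3) = 1/√12 = 0.288675
z-limits: -0.223656 ± 1.960·0.288675 = -0.223656 ± 0.565803 = [-0.789459, 0.342147]
ρ-limits: (tanh -0.789459, tanh 0.342147) = (-0.658, 0.329)

(-0.658, 0.329)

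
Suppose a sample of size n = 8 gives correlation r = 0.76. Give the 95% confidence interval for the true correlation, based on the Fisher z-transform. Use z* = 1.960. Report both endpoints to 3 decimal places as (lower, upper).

(0.119, 0.954)

z_r = atanh(0.76) = 0.996215;  SE = 1/√(n−3) = 1/√5 = 0.447214
z-limits: 0.996215 ± 1.960·0.447214 = 0.996215 ± 0.876539 = [0.119676, 1.872754]
ρ-limits: (tanh 0.119676, tanh 1.872754) = (0.119, 0.954)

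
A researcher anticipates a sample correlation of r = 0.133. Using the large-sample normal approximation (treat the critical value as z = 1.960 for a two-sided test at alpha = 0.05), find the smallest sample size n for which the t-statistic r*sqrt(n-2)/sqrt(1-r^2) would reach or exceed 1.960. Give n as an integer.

Need r·√(n−2)/√(1−r²) ≥ 1.960
√(n−2) ≥ 1.960·√(1−0.017689) / 0.133 = 1.960·0.991116 / 0.133 = 14.6059
n−2 ≥ 213.3323  ⇒  n ≥ 215.3323
Smallest integer n = 216

216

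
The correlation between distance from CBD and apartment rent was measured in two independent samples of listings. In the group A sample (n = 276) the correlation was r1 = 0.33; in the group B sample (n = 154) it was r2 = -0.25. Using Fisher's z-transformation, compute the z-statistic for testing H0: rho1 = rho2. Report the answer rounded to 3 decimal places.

5.899

z1 = atanh(0.33) = 0.342828,  z2 = atanh(-0.25) = -0.255413
SE = √(1/(n1−3) + 1/(n2−3)) = √(1/273 + 1/151) = √(0.0036630 + 0.0066225) = √0.0102855 = 0.101417
z = (z1 − z2)/SE = (0.342828 − (-0.255413)) / 0.101417 = 0.598241 / 0.101417 = 5.899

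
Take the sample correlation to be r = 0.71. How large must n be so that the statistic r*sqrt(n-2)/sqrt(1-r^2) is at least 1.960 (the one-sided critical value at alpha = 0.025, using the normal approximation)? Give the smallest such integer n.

6

Need r·√(n−2)/√(1−r²) ≥ 1.960
√(n−2) ≥ 1.960·√(1−0.5041) / 0.71 = 1.960·0.704202 / 0.71 = 1.9440
n−2 ≥ 3.7791  ⇒  n ≥ 5.7791
Smallest integer n = 6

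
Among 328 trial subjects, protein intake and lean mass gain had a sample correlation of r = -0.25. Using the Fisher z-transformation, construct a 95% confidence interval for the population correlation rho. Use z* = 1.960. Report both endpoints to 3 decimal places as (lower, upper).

Fisher z: z_r = atanh(r) = ½·ln((1+(-0.25))/(1−(-0.25))) = -0.255413
SE(z) = 1/√(n−3) = 1/√325 = 0.055470
95% ⇒ z* = 1.960; margin = 1.960·0.055470 = 0.108721
CI on z-scale: (-0.364134, -0.146692)
Back-transform: tanh(-0.364134) = -0.348850, tanh(-0.146692) = -0.145649

(-0.349, -0.146)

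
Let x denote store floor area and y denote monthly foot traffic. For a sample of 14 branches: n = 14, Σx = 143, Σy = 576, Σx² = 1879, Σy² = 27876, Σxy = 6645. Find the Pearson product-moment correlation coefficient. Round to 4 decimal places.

0.5761

Numerator: nΣxy − (Σx)(Σy) = 14·6645 − (143)(576) = 10662
Denominator: √[(nΣx²−(Σx)²)(nΣy²−(Σy)²)]
  nΣx²−(Σx)² = 14·1879 − 20449 = 5857;  nΣy²−(Σy)² = 14·27876 − 331776 = 58488
  √(5857·58488) = √342564216 = 18508.4904
r = 10662 / 18508.4904 = 0.5761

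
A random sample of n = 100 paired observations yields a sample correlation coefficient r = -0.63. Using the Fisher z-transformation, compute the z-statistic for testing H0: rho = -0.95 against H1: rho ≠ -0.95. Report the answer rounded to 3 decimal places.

10.739

Fisher z: atanh(-0.63) = -0.741416, atanh(-0.95) = -1.831781
z = (z_r − z_0)·√(n−3) = (-0.741416 − (-1.831781))·√97 = 1.090365 · 9.848858 = 10.739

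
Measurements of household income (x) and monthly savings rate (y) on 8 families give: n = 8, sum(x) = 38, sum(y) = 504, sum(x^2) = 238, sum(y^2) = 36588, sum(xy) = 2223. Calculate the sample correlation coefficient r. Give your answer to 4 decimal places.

Numerator: nΣxy − (Σx)(Σy) = 8·2223 − (38)(504) = -1368
Denominator: √[(nΣx²−(Σx)²)(nΣy²−(Σy)²)]
  nΣx²−(Σx)² = 8·238 − 1444 = 460;  nΣy²−(Σy)² = 8·36588 − 254016 = 38688
  √(460·38688) = √17796480 = 4218.5874
r = -1368 / 4218.5874 = -0.3243

-0.3243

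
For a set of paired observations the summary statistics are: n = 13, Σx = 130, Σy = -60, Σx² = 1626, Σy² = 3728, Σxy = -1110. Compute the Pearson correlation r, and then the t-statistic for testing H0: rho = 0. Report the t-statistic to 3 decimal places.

-1.819

S_xy = nΣxy − ΣxΣy = 13·(-1110) − 130·(-60) = -14430 − (-7800) = -6630
S_xx = nΣx² − (Σx)² = 13·1626 − 130² = 21138 − 16900 = 4238
S_yy = nΣy² − (Σy)² = 13·3728 − (-60)² = 48464 − 3600 = 44864
r = S_xy / √(S_xx·S_yy) = -6630 / √(4238·44864) = -6630 / √190133632 = -6630 / 13788.8952 = -0.4808
t = r·√(n−2)/√(1−r²) = -0.4808·√11 / √(1−0.231169) = -1.594633 / 0.876830 = -1.819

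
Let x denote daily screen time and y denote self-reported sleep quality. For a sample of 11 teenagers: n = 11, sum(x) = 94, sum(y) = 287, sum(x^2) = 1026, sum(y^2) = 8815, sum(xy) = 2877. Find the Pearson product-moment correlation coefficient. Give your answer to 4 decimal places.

S_xy = nΣxy − ΣxΣy = 11·2877 − 94·287 = 31647 − 26978 = 4669
S_xx = nΣx² − (Σx)² = 11·1026 − 94² = 11286 − 8836 = 2450
S_yy = nΣy² − (Σy)² = 11·8815 − 287² = 96965 − 82369 = 14596
r = S_xy / √(S_xx·S_yy) = 4669 / √(2450·14596) = 4669 / √35760200 = 4669 / 5979.9833 = 0.7808

0.7808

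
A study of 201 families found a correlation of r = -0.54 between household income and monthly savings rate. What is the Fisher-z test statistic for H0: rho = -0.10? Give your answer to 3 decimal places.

z_r = atanh(-0.54) = -0.604156,  z_0 = atanh(-0.10) = -0.100335
SE = 1/√(n−3) = 1/√198 = 0.071067
z = (z_r − z_0)/SE = (-0.604156 − (-0.100335)) / 0.071067 = -0.503821 / 0.071067 = -7.089

-7.089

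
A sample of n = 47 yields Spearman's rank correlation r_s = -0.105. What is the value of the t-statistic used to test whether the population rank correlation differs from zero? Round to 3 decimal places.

1 − r_s² = 1 − 0.011025 = 0.988975;  √(1−r_s²) = 0.994472
√(n−2) = √45 = 6.708204
t = r_s·√(n−2)/√(1−r_s²) = -0.105 · 6.708204 / 0.994472 = -0.708

-0.708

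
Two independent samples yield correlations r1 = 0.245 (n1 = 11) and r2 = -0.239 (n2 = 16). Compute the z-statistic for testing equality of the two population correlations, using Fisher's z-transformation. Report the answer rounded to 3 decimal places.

1.099

Fisher z-transforms: z1 = atanh(0.245) = 0.250087, z2 = atanh(-0.239) = -0.243713; difference d = 0.493800
Var(d) = 1/8 + 1/13 = 0.1250000 + 0.0769231 = 0.2019231
z = d/√Var(d) = 0.493800 / √0.2019231 = 0.493800 / 0.449359 = 1.099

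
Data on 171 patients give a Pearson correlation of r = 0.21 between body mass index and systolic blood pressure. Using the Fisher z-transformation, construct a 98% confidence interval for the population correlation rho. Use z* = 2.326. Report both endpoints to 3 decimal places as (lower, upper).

(0.034, 0.374)

Fisher z: z_r = atanh(r) = ½·ln((1+0.21)/(1−0.21)) = 0.213171
SE(z) = 1/√(n−3) = 1/√168 = 0.077152
98% ⇒ z* = 2.326; margin = 2.326·0.077152 = 0.179456
CI on z-scale: (0.033715, 0.392627)
Back-transform: tanh(0.033715) = 0.033702, tanh(0.392627) = 0.373623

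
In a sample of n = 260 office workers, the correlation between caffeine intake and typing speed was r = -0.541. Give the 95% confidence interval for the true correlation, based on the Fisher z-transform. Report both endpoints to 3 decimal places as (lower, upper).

z_r = atanh(-0.541) = -0.605568;  SE = 1/√(n−3) = 1/√257 = 0.062378
z-limits: -0.605568 ± 1.960·0.062378 = -0.605568 ± 0.122261 = [-0.727829, -0.483307]
ρ-limits: (tanh -0.727829, tanh -0.483307) = (-0.622, -0.449)

(-0.622, -0.449)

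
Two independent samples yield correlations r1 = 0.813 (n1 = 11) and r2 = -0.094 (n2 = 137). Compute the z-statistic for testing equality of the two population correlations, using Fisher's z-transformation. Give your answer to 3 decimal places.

3.380

z1 = atanh(0.813) = 1.135815,  z2 = atanh(-0.094) = -0.094278
SE = √(1/(n1−3) + 1/(n2−3)) = √(1/8 + 1/134) = √(0.1250000 + 0.0074627) = √0.1324627 = 0.363954
z = (z1 − z2)/SE = (1.135815 − (-0.094278)) / 0.363954 = 1.230093 / 0.363954 = 3.380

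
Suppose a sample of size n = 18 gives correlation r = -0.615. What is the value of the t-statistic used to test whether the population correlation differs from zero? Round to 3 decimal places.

-3.120

t = r·√(n−2) / √(1−r²) with r = -0.615, n = 18
  = -0.615·√16 / √(1 − 0.378225)
  = -0.615·4.000000 / 0.788527
  = -2.460000 / 0.788527 = -3.120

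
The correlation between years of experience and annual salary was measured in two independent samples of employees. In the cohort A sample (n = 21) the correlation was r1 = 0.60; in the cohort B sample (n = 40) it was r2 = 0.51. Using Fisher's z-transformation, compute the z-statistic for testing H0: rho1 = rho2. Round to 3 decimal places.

Fisher z-transforms: z1 = atanh(0.60) = 0.693147, z2 = atanh(0.51) = 0.562730; difference d = 0.130417
Var(d) = 1/18 + 1/37 = 0.0555556 + 0.0270270 = 0.0825826
z = d/√Var(d) = 0.130417 / √0.0825826 = 0.130417 / 0.287372 = 0.454

0.454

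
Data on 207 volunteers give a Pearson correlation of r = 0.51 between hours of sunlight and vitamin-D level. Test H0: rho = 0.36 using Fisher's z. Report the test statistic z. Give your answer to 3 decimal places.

z_r = atanh(0.51) = 0.562730,  z_0 = atanh(0.36) = 0.376886
SE = 1/√(n−3) = 1/√204 = 0.070014
z = (z_r − z_0)/SE = (0.562730 − 0.376886) / 0.070014 = 0.185844 / 0.070014 = 2.654

2.654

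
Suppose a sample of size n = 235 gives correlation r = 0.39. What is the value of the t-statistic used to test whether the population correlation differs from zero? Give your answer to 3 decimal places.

1 − r² = 1 − 0.1521 = 0.8479;  √(1−r²) = 0.920815
√(n−2) = √233 = 15.264338
t = r·√(n−2)/√(1−r²) = 0.39 · 15.264338 / 0.920815 = 6.465

6.465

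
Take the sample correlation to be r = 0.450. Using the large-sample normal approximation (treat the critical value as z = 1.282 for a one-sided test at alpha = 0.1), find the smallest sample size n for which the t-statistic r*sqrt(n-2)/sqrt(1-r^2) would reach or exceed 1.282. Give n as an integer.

9

r√(n−2)/√(1−r²) ≥ 1.282  ⇔  n−2 ≥ (1.282)²·(1−r²)/r²
(1−r²)/r² = (1−0.202500)/0.202500 = 3.9383
n ≥ 2 + 1.643524·3.9383 = 2 + 6.4727 = 8.4727
⌈8.4727⌉ = 9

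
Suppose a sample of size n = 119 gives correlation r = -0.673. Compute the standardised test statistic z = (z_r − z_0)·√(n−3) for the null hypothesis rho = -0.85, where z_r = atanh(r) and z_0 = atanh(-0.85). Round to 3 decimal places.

Fisher z: atanh(-0.673) = -0.816207, atanh(-0.85) = -1.256153
z = (z_r − z_0)·√(n−3) = (-0.816207 − (-1.256153))·√116 = 0.439946 · 10.770330 = 4.738

4.738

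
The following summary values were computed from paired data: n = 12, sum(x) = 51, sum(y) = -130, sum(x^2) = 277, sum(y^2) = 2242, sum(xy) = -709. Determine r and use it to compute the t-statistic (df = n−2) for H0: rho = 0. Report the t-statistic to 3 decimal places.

S_xy = nΣxy − ΣxΣy = 12·(-709) − 51·(-130) = -8508 − (-6630) = -1878
S_xx = nΣx² − (Σx)² = 12·277 − 51² = 3324 − 2601 = 723
S_yy = nΣy² − (Σy)² = 12·2242 − (-130)² = 26904 − 16900 = 10004
r = S_xy / √(S_xx·S_yy) = -1878 / √(723·10004) = -1878 / √7232892 = -1878 / 2689.4037 = -0.6983
t = r·√(n−2)/√(1−r²) = -0.6983·√10 / √(1−0.487623) = -2.208218 / 0.715805 = -3.085

-3.085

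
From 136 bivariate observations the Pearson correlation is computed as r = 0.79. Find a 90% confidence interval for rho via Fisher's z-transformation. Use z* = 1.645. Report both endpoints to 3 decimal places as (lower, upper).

(0.730, 0.838)

Fisher z: z_r = atanh(r) = ½·ln((1+0.79)/(1−0.79)) = 1.071432
SE(z) = 1/√(n−3) = 1/√133 = 0.086711
90% ⇒ z* = 1.645; margin = 1.645·0.086711 = 0.142640
CI on z-scale: (0.928792, 1.214072)
Back-transform: tanh(0.928792) = 0.730030, tanh(1.214072) = 0.837897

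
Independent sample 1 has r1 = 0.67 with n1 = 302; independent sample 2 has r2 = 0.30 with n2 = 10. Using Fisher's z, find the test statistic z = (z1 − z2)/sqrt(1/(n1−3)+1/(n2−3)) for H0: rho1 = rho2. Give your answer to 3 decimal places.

Fisher z-transforms: z1 = atanh(0.67) = 0.810743, z2 = atanh(0.30) = 0.309520; difference d = 0.501223
Var(d) = 1/299 + 1/7 = 0.0033445 + 0.1428571 = 0.1462016
z = d/√Var(d) = 0.501223 / √0.1462016 = 0.501223 / 0.382363 = 1.311

1.311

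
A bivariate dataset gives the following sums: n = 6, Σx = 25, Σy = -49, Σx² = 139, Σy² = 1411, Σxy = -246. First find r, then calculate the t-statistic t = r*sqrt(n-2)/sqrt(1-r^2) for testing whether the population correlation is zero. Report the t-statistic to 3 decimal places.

Numerator: nΣxy − (Σx)(Σy) = 6·(-246) − (25)(-49) = -251
Denominator: √[(nΣx²−(Σx)²)(nΣy²−(Σy)²)]
  nΣx²−(Σx)² = 6·139 − 625 = 209;  nΣy²−(Σy)² = 6·1411 − 2401 = 6065
  √(209·6065) = √1267585 = 1125.8708
r = -251 / 1125.8708 = -0.2229
t = r·√(n−2)/√(1−r²) = -0.2229·√4 / √(1−0.049684) = -0.445800 / 0.974842 = -0.457

-0.457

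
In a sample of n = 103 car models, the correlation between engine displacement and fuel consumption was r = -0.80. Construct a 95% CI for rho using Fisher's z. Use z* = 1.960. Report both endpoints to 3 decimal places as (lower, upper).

(-0.860, -0.718)

z_r = atanh(-0.80) = -1.098612;  SE = 1/√(n−3) = 1/√100 = 0.100000
z-limits: -1.098612 ± 1.960·0.100000 = -1.098612 ± 0.196000 = [-1.294612, -0.902612]
ρ-limits: (tanh -1.294612, tanh -0.902612) = (-0.860, -0.718)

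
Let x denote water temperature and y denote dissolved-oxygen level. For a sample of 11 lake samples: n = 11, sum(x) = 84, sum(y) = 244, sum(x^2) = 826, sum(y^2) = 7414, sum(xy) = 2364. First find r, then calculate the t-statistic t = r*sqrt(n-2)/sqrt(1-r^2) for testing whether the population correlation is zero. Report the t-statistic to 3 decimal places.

4.361

Numerator: nΣxy − (Σx)(Σy) = 11·2364 − (84)(244) = 5508
Denominator: √[(nΣx²−(Σx)²)(nΣy²−(Σy)²)]
  nΣx²−(Σx)² = 11·826 − 7056 = 2030;  nΣy²−(Σy)² = 11·7414 − 59536 = 22018
  √(2030·22018) = √44696540 = 6685.5471
r = 5508 / 6685.5471 = 0.8239
t = r·√(n−2)/√(1−r²) = 0.8239·√9 / √(1−0.678811) = 2.471700 / 0.566735 = 4.361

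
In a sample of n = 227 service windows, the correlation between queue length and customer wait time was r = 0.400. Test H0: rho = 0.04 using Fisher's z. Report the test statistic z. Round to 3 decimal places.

5.742

z_r = atanh(0.400) = 0.423649,  z_0 = atanh(0.04) = 0.040021
SE = 1/√(n−3) = 1/√224 = 0.066815
z = (z_r − z_0)/SE = (0.423649 − 0.040021) / 0.066815 = 0.383628 / 0.066815 = 5.742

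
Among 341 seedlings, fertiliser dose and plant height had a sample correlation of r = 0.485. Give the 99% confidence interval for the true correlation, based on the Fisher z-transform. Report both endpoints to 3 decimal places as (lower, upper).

Fisher z: z_r = atanh(r) = ½·ln((1+0.485)/(1−0.485)) = 0.529502
SE(z) = 1/√(n−3) = 1/√338 = 0.054393
99% ⇒ z* = 2.576; margin = 2.576·0.054393 = 0.140116
CI on z-scale: (0.389386, 0.669618)
Back-transform: tanh(0.389386) = 0.370831, tanh(0.669618) = 0.584729

(0.371, 0.585)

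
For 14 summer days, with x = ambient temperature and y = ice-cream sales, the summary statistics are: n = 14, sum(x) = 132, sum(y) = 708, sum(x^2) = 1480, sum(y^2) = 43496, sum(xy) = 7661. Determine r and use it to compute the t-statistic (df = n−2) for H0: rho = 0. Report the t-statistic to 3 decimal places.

Numerator: nΣxy − (Σx)(Σy) = 14·7661 − (132)(708) = 13798
Denominator: √[(nΣx²−(Σx)²)(nΣy²−(Σy)²)]
  nΣx²−(Σx)² = 14·1480 − 17424 = 3296;  nΣy²−(Σy)² = 14·43496 − 501264 = 107680
  √(3296·107680) = √354913280 = 18839.1422
r = 13798 / 18839.1422 = 0.7324
t = r·√(n−2)/√(1−r²) = 0.7324·√12 / √(1−0.536410) = 2.537108 / 0.680874 = 3.726

3.726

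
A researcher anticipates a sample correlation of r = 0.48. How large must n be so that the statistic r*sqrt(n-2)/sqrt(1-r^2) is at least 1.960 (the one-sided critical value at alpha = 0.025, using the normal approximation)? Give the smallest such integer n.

15

r√(n−2)/√(1−r²) ≥ 1.960  ⇔  n−2 ≥ (1.960)²·(1−r²)/r²
(1−r²)/r² = (1−0.2304)/0.2304 = 3.3403
n ≥ 2 + 3.8416·3.3403 = 2 + 12.8321 = 14.8321
⌈14.8321⌉ = 15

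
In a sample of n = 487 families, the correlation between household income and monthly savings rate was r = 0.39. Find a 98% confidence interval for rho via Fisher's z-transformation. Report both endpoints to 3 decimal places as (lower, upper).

Fisher z: z_r = atanh(r) = ½·ln((1+0.39)/(1−0.39)) = 0.411800
SE(z) = 1/√(n−3) = 1/√484 = 0.045455
98% ⇒ z* = 2.326; margin = 2.326·0.045455 = 0.105728
CI on z-scale: (0.306072, 0.517528)
Back-transform: tanh(0.306072) = 0.296859, tanh(0.517528) = 0.475790

(0.297, 0.476)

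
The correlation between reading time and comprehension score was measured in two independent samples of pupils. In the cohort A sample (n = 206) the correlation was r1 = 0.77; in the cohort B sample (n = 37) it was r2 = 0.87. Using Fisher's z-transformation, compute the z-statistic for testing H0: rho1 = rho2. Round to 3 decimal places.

z1 = atanh(0.77) = 1.020328,  z2 = atanh(0.87) = 1.333080
SE = √(1/(n1−3) + 1/(n2−3)) = √(1/203 + 1/34) = √(0.0049261 + 0.0294118) = √0.0343379 = 0.185305
z = (z1 − z2)/SE = (1.020328 − 1.333080) / 0.185305 = -0.312752 / 0.185305 = -1.688

-1.688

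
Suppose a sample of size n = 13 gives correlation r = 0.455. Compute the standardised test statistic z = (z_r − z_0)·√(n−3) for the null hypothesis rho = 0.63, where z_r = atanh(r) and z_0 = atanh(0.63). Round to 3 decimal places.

z_r = atanh(0.455) = 0.490988,  z_0 = atanh(0.63) = 0.741416
SE = 1/√(n−3) = 1/√10 = 0.316228
z = (z_r − z_0)/SE = (0.490988 − 0.741416) / 0.316228 = -0.250428 / 0.316228 = -0.792

-0.792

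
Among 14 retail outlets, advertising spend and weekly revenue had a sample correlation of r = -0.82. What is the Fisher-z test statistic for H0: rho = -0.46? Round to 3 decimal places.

Fisher z: atanh(-0.82) = -1.156817, atanh(-0.46) = -0.497311
z = (z_r − z_0)·√(n−3) = (-1.156817 − (-0.497311))·√11 = -0.659506 · 3.316625 = -2.187

-2.187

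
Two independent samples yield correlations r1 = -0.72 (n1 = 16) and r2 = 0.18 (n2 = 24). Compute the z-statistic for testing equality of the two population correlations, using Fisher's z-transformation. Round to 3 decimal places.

-3.088

z1 = atanh(-0.72) = -0.907645,  z2 = atanh(0.18) = 0.181983
SE = √(1/(n1−3) + 1/(n2−3)) = √(1/13 + 1/21) = √(0.0769231 + 0.0476190) = √0.1245421 = 0.352905
z = (z1 − z2)/SE = (-0.907645 − 0.181983) / 0.352905 = -1.089628 / 0.352905 = -3.088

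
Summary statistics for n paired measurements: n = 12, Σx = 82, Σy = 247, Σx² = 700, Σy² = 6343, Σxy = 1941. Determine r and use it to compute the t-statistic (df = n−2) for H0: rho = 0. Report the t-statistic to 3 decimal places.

Numerator: nΣxy − (Σx)(Σy) = 12·1941 − (82)(247) = 3038
Denominator: √[(nΣx²−(Σx)²)(nΣy²−(Σy)²)]
  nΣx²−(Σx)² = 12·700 − 6724 = 1676;  nΣy²−(Σy)² = 12·6343 − 61009 = 15107
  √(1676·15107) = √25319332 = 5031.8319
r = 3038 / 5031.8319 = 0.6038
t = r·√(n−2)/√(1−r²) = 0.6038·√10 / √(1−0.364574) = 1.909383 / 0.797136 = 2.395

2.395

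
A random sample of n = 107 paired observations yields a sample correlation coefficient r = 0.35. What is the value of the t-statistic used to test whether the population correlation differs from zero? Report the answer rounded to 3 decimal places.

1 − r² = 1 − 0.1225 = 0.8775;  √(1−r²) = 0.936750
√(n−2) = √105 = 10.246951
t = r·√(n−2)/√(1−r²) = 0.35 · 10.246951 / 0.936750 = 3.829

3.829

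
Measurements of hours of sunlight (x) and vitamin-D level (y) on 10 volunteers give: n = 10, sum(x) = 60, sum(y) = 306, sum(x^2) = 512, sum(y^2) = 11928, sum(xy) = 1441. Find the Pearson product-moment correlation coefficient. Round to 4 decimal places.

-0.6327

S_xy = nΣxy − ΣxΣy = 10·1441 − 60·306 = 14410 − 18360 = -3950
S_xx = nΣx² − (Σx)² = 10·512 − 60² = 5120 − 3600 = 1520
S_yy = nΣy² − (Σy)² = 10·11928 − 306² = 119280 − 93636 = 25644
r = S_xy / √(S_xx·S_yy) = -3950 / √(1520·25644) = -3950 / √38978880 = -3950 / 6243.3068 = -0.6327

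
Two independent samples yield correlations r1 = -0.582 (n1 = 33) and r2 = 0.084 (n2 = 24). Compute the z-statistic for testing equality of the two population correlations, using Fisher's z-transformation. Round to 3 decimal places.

Fisher z-transforms: z1 = atanh(-0.582) = -0.665482, z2 = atanh(0.084) = 0.084198; difference d = -0.749680
Var(d) = 1/30 + 1/21 = 0.0333333 + 0.0476190 = 0.0809523
z = d/√Var(d) = -0.749680 / √0.0809523 = -0.749680 / 0.284521 = -2.635

-2.635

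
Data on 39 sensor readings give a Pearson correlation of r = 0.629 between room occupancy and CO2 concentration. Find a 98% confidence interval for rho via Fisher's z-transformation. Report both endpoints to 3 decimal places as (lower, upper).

z_r = atanh(0.629) = 0.739760;  SE = 1/√(n−3) = 1/√36 = 0.166667
z-limits: 0.739760 ± 2.326·0.166667 = 0.739760 ± 0.387667 = [0.352093, 1.127427]
ρ-limits: (tanh 0.352093, tanh 1.127427) = (0.338, 0.810)

(0.338, 0.810)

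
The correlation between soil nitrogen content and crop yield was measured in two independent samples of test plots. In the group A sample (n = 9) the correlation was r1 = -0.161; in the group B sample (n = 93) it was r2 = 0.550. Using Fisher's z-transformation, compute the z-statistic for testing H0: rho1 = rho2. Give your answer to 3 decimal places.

Fisher z-transforms: z1 = atanh(-0.161) = -0.162413, z2 = atanh(0.550) = 0.618381; difference d = -0.780794
Var(d) = 1/6 + 1/90 = 0.1666667 + 0.0111111 = 0.1777778
z = d/√Var(d) = -0.780794 / √0.1777778 = -0.780794 / 0.421637 = -1.852

-1.852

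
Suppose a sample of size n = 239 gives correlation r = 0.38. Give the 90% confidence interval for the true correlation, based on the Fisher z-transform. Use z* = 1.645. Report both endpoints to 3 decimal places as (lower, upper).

(0.285, 0.468)

Fisher z: z_r = atanh(r) = ½·ln((1+0.38)/(1−0.38)) = 0.400060
SE(z) = 1/√(n−3) = 1/√236 = 0.065094
90% ⇒ z* = 1.645; margin = 1.645·0.065094 = 0.107080
CI on z-scale: (0.292980, 0.507140)
Back-transform: tanh(0.292980) = 0.284875, tanh(0.507140) = 0.467714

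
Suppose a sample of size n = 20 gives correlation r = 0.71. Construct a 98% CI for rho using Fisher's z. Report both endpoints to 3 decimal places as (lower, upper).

z_r = atanh(0.71) = 0.887184;  SE = 1/√(n−3) = 1/√17 = 0.242536
z-limits: 0.887184 ± 2.326·0.242536 = 0.887184 ± 0.564139 = [0.323045, 1.451323]
ρ-limits: (tanh 0.323045, tanh 1.451323) = (0.312, 0.896)

(0.312, 0.896)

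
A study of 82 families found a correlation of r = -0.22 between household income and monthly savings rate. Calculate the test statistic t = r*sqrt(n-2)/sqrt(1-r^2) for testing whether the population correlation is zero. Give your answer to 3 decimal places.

-2.017

1 − r² = 1 − 0.0484 = 0.9516;  √(1−r²) = 0.975500
√(n−2) = √80 = 8.944272
t = r·√(n−2)/√(1−r²) = -0.22 · 8.944272 / 0.975500 = -2.017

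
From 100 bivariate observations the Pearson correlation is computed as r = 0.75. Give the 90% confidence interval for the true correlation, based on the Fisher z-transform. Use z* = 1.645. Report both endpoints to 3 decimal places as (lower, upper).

(0.667, 0.814)

Fisher z: z_r = atanh(r) = ½·ln((1+0.75)/(1−0.75)) = 0.972955
SE(z) = 1/√(n−3) = 1/√97 = 0.101535
90% ⇒ z* = 1.645; margin = 1.645·0.101535 = 0.167025
CI on z-scale: (0.805930, 1.139980)
Back-transform: tanh(0.805930) = 0.667339, tanh(1.139980) = 0.814407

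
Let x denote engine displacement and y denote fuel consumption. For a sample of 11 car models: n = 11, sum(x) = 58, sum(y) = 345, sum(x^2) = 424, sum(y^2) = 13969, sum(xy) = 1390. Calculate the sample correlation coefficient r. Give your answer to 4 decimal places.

-0.7034

S_xy = nΣxy − ΣxΣy = 11·1390 − 58·345 = 15290 − 20010 = -4720
S_xx = nΣx² − (Σx)² = 11·424 − 58² = 4664 − 3364 = 1300
S_yy = nΣy² − (Σy)² = 11·13969 − 345² = 153659 − 119025 = 34634
r = S_xy / √(S_xx·S_yy) = -4720 / √(1300·34634) = -4720 / √45024200 = -4720 / 6710.0075 = -0.7034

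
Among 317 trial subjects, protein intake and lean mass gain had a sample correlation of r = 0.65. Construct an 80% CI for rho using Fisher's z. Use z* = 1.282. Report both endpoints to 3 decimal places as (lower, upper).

z_r = atanh(0.65) = 0.775299;  SE = 1/√(n−3) = 1/√314 = 0.056433
z-limits: 0.775299 ± 1.282·0.056433 = 0.775299 ± 0.072347 = [0.702952, 0.847646]
ρ-limits: (tanh 0.702952, tanh 0.847646) = (0.606, 0.690)

(0.606, 0.690)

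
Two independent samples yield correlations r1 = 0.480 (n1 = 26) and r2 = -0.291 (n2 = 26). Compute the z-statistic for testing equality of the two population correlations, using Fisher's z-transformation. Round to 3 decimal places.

2.790

Fisher z-transforms: z1 = atanh(0.480) = 0.522984, z2 = atanh(-0.291) = -0.299658; difference d = 0.822642
Var(d) = 1/23 + 1/23 = 0.0434783 + 0.0434783 = 0.0869566
z = d/√Var(d) = 0.822642 / √0.0869566 = 0.822642 / 0.294884 = 2.790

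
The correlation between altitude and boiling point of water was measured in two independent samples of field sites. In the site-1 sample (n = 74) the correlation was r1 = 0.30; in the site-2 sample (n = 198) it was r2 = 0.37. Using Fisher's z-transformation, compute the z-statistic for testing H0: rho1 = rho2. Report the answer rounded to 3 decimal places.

z1 = atanh(0.30) = 0.309520,  z2 = atanh(0.37) = 0.388423
SE = √(1/(n1−3) + 1/(n2−3)) = √(1/71 + 1/195) = √(0.0140845 + 0.0051282) = √0.0192127 = 0.138610
z = (z1 − z2)/SE = (0.309520 − 0.388423) / 0.138610 = -0.078903 / 0.138610 = -0.569

-0.569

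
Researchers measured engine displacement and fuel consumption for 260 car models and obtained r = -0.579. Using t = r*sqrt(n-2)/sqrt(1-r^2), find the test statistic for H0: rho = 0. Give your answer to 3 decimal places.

-11.407

1 − r² = 1 − 0.335241 = 0.664759;  √(1−r²) = 0.815328
√(n−2) = √258 = 16.062378
t = r·√(n−2)/√(1−r²) = -0.579 · 16.062378 / 0.815328 = -11.407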